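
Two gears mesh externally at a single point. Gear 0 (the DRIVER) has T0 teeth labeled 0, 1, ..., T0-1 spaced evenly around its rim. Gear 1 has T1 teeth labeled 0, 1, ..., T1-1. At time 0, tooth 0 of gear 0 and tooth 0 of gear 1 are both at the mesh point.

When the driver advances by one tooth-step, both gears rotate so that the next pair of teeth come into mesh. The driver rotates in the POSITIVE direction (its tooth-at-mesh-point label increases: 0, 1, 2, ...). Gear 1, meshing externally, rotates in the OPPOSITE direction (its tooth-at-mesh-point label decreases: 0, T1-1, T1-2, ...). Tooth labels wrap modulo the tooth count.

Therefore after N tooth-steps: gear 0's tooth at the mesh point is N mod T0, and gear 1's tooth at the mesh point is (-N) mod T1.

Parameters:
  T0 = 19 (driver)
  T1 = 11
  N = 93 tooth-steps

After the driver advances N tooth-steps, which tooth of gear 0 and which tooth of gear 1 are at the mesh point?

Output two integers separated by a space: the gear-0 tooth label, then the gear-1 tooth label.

Answer: 17 6

Derivation:
Gear 0 (driver, T0=19): tooth at mesh = N mod T0
  93 = 4 * 19 + 17, so 93 mod 19 = 17
  gear 0 tooth = 17
Gear 1 (driven, T1=11): tooth at mesh = (-N) mod T1
  93 = 8 * 11 + 5, so 93 mod 11 = 5
  (-93) mod 11 = (-5) mod 11 = 11 - 5 = 6
Mesh after 93 steps: gear-0 tooth 17 meets gear-1 tooth 6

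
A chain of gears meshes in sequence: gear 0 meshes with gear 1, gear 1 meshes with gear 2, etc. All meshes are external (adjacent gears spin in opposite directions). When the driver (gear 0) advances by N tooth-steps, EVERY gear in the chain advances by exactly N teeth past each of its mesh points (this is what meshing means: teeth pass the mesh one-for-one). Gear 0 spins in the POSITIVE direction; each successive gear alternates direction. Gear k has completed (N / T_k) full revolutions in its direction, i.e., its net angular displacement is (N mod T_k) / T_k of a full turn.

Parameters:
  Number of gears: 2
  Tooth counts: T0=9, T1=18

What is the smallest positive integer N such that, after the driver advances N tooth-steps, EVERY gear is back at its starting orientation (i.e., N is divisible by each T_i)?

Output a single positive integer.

Gear k returns to start when N is a multiple of T_k.
All gears at start simultaneously when N is a common multiple of [9, 18]; the smallest such N is lcm(9, 18).
Start: lcm = T0 = 9
Fold in T1=18: gcd(9, 18) = 9; lcm(9, 18) = 9 * 18 / 9 = 162 / 9 = 18
Full cycle length = 18

Answer: 18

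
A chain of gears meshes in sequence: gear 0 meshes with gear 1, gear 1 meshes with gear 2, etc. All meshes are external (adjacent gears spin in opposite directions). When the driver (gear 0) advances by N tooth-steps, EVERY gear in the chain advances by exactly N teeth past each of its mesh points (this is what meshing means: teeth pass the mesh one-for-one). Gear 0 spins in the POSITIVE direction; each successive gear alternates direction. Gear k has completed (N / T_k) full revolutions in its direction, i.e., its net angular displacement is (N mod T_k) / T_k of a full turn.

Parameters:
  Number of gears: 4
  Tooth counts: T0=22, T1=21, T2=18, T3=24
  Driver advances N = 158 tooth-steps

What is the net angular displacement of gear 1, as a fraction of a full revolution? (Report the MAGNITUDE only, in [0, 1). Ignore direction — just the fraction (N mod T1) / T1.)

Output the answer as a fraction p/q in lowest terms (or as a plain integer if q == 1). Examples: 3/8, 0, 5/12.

Chain of 4 gears, tooth counts: [22, 21, 18, 24]
  gear 0: T0=22, direction=positive, advance = 158 mod 22 = 4 teeth = 4/22 turn
  gear 1: T1=21, direction=negative, advance = 158 mod 21 = 11 teeth = 11/21 turn
  gear 2: T2=18, direction=positive, advance = 158 mod 18 = 14 teeth = 14/18 turn
  gear 3: T3=24, direction=negative, advance = 158 mod 24 = 14 teeth = 14/24 turn
Gear 1: 158 mod 21 = 11
Fraction = 11 / 21 = 11/21 (gcd(11,21)=1) = 11/21

Answer: 11/21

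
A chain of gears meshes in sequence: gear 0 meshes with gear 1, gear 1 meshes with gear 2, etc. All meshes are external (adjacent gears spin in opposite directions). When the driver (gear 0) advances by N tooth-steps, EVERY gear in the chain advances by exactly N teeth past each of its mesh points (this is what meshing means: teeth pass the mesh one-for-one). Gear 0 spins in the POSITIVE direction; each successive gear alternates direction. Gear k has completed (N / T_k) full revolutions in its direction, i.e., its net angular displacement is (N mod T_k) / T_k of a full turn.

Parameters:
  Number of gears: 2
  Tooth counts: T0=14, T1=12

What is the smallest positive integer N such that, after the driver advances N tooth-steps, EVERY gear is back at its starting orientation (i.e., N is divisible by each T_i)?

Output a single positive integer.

Answer: 84

Derivation:
Gear k returns to start when N is a multiple of T_k.
All gears at start simultaneously when N is a common multiple of [14, 12]; the smallest such N is lcm(14, 12).
Start: lcm = T0 = 14
Fold in T1=12: gcd(14, 12) = 2; lcm(14, 12) = 14 * 12 / 2 = 168 / 2 = 84
Full cycle length = 84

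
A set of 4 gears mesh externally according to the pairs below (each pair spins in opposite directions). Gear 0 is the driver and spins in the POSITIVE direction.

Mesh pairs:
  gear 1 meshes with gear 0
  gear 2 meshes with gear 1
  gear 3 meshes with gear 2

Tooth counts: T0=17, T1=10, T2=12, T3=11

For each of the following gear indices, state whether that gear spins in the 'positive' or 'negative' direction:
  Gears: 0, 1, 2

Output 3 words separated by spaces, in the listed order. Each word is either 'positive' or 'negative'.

Gear 0 (driver): positive (depth 0)
  gear 1: meshes with gear 0 -> depth 1 -> negative (opposite of gear 0)
  gear 2: meshes with gear 1 -> depth 2 -> positive (opposite of gear 1)
  gear 3: meshes with gear 2 -> depth 3 -> negative (opposite of gear 2)
Queried indices 0, 1, 2 -> positive, negative, positive

Answer: positive negative positive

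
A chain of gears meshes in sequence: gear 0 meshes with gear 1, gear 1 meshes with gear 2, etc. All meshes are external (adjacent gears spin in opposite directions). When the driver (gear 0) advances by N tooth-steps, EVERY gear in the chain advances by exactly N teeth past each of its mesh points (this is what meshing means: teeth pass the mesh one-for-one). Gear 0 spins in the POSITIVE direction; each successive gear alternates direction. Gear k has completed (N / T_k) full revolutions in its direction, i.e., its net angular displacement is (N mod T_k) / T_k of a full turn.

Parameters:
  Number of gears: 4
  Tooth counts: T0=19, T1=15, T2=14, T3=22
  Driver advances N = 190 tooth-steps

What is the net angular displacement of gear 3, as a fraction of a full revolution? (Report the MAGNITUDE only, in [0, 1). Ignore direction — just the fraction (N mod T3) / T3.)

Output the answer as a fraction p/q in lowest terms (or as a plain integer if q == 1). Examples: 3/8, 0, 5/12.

Answer: 7/11

Derivation:
Chain of 4 gears, tooth counts: [19, 15, 14, 22]
  gear 0: T0=19, direction=positive, advance = 190 mod 19 = 0 teeth = 0/19 turn
  gear 1: T1=15, direction=negative, advance = 190 mod 15 = 10 teeth = 10/15 turn
  gear 2: T2=14, direction=positive, advance = 190 mod 14 = 8 teeth = 8/14 turn
  gear 3: T3=22, direction=negative, advance = 190 mod 22 = 14 teeth = 14/22 turn
Gear 3: 190 mod 22 = 14
Fraction = 14 / 22 = 7/11 (gcd(14,22)=2) = 7/11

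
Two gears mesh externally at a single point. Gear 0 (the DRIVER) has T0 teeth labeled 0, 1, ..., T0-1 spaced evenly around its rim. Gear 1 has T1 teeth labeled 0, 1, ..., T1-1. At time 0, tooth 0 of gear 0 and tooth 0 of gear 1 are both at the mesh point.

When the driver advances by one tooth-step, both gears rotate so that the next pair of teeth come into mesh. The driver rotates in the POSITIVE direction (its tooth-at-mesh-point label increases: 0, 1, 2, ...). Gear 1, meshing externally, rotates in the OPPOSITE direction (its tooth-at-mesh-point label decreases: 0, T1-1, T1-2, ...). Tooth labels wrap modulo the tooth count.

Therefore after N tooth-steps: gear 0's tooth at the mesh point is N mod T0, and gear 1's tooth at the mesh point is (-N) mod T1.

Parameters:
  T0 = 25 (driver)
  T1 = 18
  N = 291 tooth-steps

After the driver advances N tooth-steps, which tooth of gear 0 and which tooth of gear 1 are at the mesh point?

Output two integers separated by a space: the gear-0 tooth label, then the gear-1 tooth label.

Answer: 16 15

Derivation:
Gear 0 (driver, T0=25): tooth at mesh = N mod T0
  291 = 11 * 25 + 16, so 291 mod 25 = 16
  gear 0 tooth = 16
Gear 1 (driven, T1=18): tooth at mesh = (-N) mod T1
  291 = 16 * 18 + 3, so 291 mod 18 = 3
  (-291) mod 18 = (-3) mod 18 = 18 - 3 = 15
Mesh after 291 steps: gear-0 tooth 16 meets gear-1 tooth 15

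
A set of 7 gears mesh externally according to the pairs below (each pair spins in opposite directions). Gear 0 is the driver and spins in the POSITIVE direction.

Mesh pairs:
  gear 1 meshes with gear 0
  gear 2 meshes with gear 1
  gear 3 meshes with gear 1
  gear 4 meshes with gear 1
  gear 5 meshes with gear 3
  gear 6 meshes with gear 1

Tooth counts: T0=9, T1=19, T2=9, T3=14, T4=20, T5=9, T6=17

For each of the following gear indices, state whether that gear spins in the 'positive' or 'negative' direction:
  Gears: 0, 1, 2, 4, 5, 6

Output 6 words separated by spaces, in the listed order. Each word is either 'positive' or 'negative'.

Gear 0 (driver): positive (depth 0)
  gear 1: meshes with gear 0 -> depth 1 -> negative (opposite of gear 0)
  gear 2: meshes with gear 1 -> depth 2 -> positive (opposite of gear 1)
  gear 3: meshes with gear 1 -> depth 2 -> positive (opposite of gear 1)
  gear 4: meshes with gear 1 -> depth 2 -> positive (opposite of gear 1)
  gear 5: meshes with gear 3 -> depth 3 -> negative (opposite of gear 3)
  gear 6: meshes with gear 1 -> depth 2 -> positive (opposite of gear 1)
Queried indices 0, 1, 2, 4, 5, 6 -> positive, negative, positive, positive, negative, positive

Answer: positive negative positive positive negative positive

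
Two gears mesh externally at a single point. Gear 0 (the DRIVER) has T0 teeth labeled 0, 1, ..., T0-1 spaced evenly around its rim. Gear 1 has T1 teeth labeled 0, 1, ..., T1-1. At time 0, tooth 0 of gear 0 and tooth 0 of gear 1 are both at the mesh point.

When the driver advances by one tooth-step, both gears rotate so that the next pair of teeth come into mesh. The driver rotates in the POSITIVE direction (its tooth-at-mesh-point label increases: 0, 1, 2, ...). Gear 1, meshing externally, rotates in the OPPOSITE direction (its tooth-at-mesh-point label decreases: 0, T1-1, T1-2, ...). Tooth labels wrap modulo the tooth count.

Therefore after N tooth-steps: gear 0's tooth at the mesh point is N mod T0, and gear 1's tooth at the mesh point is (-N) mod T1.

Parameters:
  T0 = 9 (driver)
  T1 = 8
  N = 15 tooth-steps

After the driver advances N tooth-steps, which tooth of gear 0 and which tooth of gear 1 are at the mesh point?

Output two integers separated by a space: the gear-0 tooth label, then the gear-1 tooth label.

Answer: 6 1

Derivation:
Gear 0 (driver, T0=9): tooth at mesh = N mod T0
  15 = 1 * 9 + 6, so 15 mod 9 = 6
  gear 0 tooth = 6
Gear 1 (driven, T1=8): tooth at mesh = (-N) mod T1
  15 = 1 * 8 + 7, so 15 mod 8 = 7
  (-15) mod 8 = (-7) mod 8 = 8 - 7 = 1
Mesh after 15 steps: gear-0 tooth 6 meets gear-1 tooth 1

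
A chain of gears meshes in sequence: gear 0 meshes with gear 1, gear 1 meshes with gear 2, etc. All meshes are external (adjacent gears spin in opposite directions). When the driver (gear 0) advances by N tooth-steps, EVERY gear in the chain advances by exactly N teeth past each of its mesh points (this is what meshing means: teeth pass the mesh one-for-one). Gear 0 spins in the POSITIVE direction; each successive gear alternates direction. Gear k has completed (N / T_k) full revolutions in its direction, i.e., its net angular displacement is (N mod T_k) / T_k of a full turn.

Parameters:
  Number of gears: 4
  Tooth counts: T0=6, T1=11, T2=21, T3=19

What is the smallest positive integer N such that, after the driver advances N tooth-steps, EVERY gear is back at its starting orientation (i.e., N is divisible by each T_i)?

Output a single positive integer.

Gear k returns to start when N is a multiple of T_k.
All gears at start simultaneously when N is a common multiple of [6, 11, 21, 19]; the smallest such N is lcm(6, 11, 21, 19).
Start: lcm = T0 = 6
Fold in T1=11: gcd(6, 11) = 1; lcm(6, 11) = 6 * 11 / 1 = 66 / 1 = 66
Fold in T2=21: gcd(66, 21) = 3; lcm(66, 21) = 66 * 21 / 3 = 1386 / 3 = 462
Fold in T3=19: gcd(462, 19) = 1; lcm(462, 19) = 462 * 19 / 1 = 8778 / 1 = 8778
Full cycle length = 8778

Answer: 8778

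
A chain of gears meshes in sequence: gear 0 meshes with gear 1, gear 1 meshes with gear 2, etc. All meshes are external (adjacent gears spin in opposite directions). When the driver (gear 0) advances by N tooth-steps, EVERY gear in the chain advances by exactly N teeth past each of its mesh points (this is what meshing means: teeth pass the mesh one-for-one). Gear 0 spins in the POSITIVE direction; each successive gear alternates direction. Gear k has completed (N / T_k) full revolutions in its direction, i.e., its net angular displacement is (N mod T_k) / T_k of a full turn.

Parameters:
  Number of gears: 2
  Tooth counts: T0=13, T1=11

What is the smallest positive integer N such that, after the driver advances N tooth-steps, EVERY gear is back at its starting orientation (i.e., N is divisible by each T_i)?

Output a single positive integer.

Answer: 143

Derivation:
Gear k returns to start when N is a multiple of T_k.
All gears at start simultaneously when N is a common multiple of [13, 11]; the smallest such N is lcm(13, 11).
Start: lcm = T0 = 13
Fold in T1=11: gcd(13, 11) = 1; lcm(13, 11) = 13 * 11 / 1 = 143 / 1 = 143
Full cycle length = 143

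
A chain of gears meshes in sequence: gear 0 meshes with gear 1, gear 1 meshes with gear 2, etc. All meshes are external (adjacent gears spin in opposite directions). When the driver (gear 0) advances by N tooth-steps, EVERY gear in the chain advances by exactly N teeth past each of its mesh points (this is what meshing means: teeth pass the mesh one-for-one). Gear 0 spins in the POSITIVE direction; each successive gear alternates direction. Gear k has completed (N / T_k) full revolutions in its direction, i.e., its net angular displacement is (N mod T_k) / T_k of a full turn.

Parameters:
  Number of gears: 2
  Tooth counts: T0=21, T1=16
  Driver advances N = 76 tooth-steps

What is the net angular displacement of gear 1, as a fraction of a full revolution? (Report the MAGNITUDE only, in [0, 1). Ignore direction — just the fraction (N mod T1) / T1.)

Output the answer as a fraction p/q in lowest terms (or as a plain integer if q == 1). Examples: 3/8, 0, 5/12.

Answer: 3/4

Derivation:
Chain of 2 gears, tooth counts: [21, 16]
  gear 0: T0=21, direction=positive, advance = 76 mod 21 = 13 teeth = 13/21 turn
  gear 1: T1=16, direction=negative, advance = 76 mod 16 = 12 teeth = 12/16 turn
Gear 1: 76 mod 16 = 12
Fraction = 12 / 16 = 3/4 (gcd(12,16)=4) = 3/4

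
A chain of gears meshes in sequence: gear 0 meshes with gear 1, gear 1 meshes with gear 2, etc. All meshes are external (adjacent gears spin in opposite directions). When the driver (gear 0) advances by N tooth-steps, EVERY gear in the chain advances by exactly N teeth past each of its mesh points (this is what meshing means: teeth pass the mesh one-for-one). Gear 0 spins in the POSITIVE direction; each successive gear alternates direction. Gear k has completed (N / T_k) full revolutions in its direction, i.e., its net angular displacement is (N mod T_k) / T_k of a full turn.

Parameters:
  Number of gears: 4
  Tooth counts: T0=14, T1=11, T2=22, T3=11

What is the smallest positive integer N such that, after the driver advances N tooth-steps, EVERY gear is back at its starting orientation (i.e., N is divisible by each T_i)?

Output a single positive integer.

Answer: 154

Derivation:
Gear k returns to start when N is a multiple of T_k.
All gears at start simultaneously when N is a common multiple of [14, 11, 22, 11]; the smallest such N is lcm(14, 11, 22, 11).
Start: lcm = T0 = 14
Fold in T1=11: gcd(14, 11) = 1; lcm(14, 11) = 14 * 11 / 1 = 154 / 1 = 154
Fold in T2=22: gcd(154, 22) = 22; lcm(154, 22) = 154 * 22 / 22 = 3388 / 22 = 154
Fold in T3=11: gcd(154, 11) = 11; lcm(154, 11) = 154 * 11 / 11 = 1694 / 11 = 154
Full cycle length = 154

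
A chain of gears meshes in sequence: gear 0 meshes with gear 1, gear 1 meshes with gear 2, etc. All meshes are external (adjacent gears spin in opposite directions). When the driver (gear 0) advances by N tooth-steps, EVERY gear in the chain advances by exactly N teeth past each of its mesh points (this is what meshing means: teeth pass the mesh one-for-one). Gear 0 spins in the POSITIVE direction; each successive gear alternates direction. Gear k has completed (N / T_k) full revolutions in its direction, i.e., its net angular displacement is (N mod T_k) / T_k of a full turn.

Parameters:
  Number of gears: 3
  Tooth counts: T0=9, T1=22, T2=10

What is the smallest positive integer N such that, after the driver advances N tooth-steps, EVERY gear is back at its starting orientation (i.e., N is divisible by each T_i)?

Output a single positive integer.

Gear k returns to start when N is a multiple of T_k.
All gears at start simultaneously when N is a common multiple of [9, 22, 10]; the smallest such N is lcm(9, 22, 10).
Start: lcm = T0 = 9
Fold in T1=22: gcd(9, 22) = 1; lcm(9, 22) = 9 * 22 / 1 = 198 / 1 = 198
Fold in T2=10: gcd(198, 10) = 2; lcm(198, 10) = 198 * 10 / 2 = 1980 / 2 = 990
Full cycle length = 990

Answer: 990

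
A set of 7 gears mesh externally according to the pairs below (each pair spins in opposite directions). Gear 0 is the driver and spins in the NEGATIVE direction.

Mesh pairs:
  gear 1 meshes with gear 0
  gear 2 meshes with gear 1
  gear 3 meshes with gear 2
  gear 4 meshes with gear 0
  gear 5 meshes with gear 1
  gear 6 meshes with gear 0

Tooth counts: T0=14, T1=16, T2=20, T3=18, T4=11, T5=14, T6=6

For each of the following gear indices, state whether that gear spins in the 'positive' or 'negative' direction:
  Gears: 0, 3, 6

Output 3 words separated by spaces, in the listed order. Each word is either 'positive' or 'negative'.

Answer: negative positive positive

Derivation:
Gear 0 (driver): negative (depth 0)
  gear 1: meshes with gear 0 -> depth 1 -> positive (opposite of gear 0)
  gear 2: meshes with gear 1 -> depth 2 -> negative (opposite of gear 1)
  gear 3: meshes with gear 2 -> depth 3 -> positive (opposite of gear 2)
  gear 4: meshes with gear 0 -> depth 1 -> positive (opposite of gear 0)
  gear 5: meshes with gear 1 -> depth 2 -> negative (opposite of gear 1)
  gear 6: meshes with gear 0 -> depth 1 -> positive (opposite of gear 0)
Queried indices 0, 3, 6 -> negative, positive, positive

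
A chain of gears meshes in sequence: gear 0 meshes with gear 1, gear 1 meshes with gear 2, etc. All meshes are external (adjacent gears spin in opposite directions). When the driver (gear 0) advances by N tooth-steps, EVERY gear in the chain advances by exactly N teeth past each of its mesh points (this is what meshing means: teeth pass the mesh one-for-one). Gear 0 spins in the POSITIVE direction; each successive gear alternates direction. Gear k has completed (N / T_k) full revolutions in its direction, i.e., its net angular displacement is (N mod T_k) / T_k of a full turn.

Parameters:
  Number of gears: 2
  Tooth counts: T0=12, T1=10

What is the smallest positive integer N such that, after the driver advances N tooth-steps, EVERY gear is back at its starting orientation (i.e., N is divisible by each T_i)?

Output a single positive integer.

Gear k returns to start when N is a multiple of T_k.
All gears at start simultaneously when N is a common multiple of [12, 10]; the smallest such N is lcm(12, 10).
Start: lcm = T0 = 12
Fold in T1=10: gcd(12, 10) = 2; lcm(12, 10) = 12 * 10 / 2 = 120 / 2 = 60
Full cycle length = 60

Answer: 60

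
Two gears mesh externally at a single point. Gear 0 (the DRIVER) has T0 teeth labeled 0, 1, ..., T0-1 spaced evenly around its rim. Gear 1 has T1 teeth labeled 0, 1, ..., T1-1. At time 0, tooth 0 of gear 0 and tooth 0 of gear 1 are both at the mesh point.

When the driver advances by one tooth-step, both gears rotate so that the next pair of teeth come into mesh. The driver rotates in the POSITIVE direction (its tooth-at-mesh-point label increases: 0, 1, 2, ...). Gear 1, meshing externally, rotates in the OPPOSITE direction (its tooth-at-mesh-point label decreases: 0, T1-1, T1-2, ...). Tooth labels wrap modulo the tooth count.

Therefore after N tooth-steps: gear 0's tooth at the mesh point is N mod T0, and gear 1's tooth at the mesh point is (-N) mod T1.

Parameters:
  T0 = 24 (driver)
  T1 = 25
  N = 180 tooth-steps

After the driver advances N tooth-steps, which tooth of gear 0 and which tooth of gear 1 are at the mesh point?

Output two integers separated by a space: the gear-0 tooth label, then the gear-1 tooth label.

Gear 0 (driver, T0=24): tooth at mesh = N mod T0
  180 = 7 * 24 + 12, so 180 mod 24 = 12
  gear 0 tooth = 12
Gear 1 (driven, T1=25): tooth at mesh = (-N) mod T1
  180 = 7 * 25 + 5, so 180 mod 25 = 5
  (-180) mod 25 = (-5) mod 25 = 25 - 5 = 20
Mesh after 180 steps: gear-0 tooth 12 meets gear-1 tooth 20

Answer: 12 20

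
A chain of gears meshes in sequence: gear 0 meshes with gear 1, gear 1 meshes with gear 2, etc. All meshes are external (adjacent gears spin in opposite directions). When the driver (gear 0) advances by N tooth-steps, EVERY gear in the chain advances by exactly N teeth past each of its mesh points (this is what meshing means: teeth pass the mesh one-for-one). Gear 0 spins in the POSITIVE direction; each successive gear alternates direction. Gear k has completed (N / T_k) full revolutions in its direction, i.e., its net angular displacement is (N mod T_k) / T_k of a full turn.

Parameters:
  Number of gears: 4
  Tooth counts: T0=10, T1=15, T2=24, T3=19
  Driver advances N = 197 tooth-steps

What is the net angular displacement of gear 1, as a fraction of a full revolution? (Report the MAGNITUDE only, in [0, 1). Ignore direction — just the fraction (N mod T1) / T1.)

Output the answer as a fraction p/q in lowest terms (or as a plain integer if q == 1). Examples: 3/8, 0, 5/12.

Answer: 2/15

Derivation:
Chain of 4 gears, tooth counts: [10, 15, 24, 19]
  gear 0: T0=10, direction=positive, advance = 197 mod 10 = 7 teeth = 7/10 turn
  gear 1: T1=15, direction=negative, advance = 197 mod 15 = 2 teeth = 2/15 turn
  gear 2: T2=24, direction=positive, advance = 197 mod 24 = 5 teeth = 5/24 turn
  gear 3: T3=19, direction=negative, advance = 197 mod 19 = 7 teeth = 7/19 turn
Gear 1: 197 mod 15 = 2
Fraction = 2 / 15 = 2/15 (gcd(2,15)=1) = 2/15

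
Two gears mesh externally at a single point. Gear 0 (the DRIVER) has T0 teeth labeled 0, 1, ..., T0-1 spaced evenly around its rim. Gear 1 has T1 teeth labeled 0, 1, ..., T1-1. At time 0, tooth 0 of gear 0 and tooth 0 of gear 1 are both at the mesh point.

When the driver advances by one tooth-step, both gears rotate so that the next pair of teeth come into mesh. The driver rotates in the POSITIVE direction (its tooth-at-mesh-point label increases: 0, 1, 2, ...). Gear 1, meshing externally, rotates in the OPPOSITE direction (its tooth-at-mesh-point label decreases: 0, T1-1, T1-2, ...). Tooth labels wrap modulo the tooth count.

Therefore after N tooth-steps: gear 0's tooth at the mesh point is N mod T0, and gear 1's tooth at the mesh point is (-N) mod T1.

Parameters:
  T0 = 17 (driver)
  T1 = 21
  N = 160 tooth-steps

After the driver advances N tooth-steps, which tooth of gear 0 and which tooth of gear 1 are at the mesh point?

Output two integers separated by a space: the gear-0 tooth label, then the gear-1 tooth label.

Answer: 7 8

Derivation:
Gear 0 (driver, T0=17): tooth at mesh = N mod T0
  160 = 9 * 17 + 7, so 160 mod 17 = 7
  gear 0 tooth = 7
Gear 1 (driven, T1=21): tooth at mesh = (-N) mod T1
  160 = 7 * 21 + 13, so 160 mod 21 = 13
  (-160) mod 21 = (-13) mod 21 = 21 - 13 = 8
Mesh after 160 steps: gear-0 tooth 7 meets gear-1 tooth 8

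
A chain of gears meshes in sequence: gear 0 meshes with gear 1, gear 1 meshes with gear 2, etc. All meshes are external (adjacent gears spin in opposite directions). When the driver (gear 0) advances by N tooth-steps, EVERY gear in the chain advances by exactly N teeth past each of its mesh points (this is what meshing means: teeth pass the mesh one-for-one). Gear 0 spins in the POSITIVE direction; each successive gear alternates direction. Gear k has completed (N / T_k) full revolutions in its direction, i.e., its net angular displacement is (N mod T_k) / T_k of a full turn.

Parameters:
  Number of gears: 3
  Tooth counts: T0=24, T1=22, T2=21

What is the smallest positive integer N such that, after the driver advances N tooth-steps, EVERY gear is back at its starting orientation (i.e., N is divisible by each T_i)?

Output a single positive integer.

Gear k returns to start when N is a multiple of T_k.
All gears at start simultaneously when N is a common multiple of [24, 22, 21]; the smallest such N is lcm(24, 22, 21).
Start: lcm = T0 = 24
Fold in T1=22: gcd(24, 22) = 2; lcm(24, 22) = 24 * 22 / 2 = 528 / 2 = 264
Fold in T2=21: gcd(264, 21) = 3; lcm(264, 21) = 264 * 21 / 3 = 5544 / 3 = 1848
Full cycle length = 1848

Answer: 1848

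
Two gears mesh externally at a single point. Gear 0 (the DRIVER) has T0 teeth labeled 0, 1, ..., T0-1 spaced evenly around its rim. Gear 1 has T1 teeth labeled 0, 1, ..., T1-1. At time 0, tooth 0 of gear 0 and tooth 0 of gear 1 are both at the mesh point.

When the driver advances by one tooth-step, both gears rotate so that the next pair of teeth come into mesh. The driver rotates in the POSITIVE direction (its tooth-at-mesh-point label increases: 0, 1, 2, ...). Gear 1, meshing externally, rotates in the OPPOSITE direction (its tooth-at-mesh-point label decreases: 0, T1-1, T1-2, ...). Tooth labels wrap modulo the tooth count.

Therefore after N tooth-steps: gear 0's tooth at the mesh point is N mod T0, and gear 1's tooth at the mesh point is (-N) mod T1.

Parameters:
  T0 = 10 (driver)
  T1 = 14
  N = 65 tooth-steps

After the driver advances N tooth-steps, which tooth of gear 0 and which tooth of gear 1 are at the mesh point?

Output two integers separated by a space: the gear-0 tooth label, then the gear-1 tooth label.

Gear 0 (driver, T0=10): tooth at mesh = N mod T0
  65 = 6 * 10 + 5, so 65 mod 10 = 5
  gear 0 tooth = 5
Gear 1 (driven, T1=14): tooth at mesh = (-N) mod T1
  65 = 4 * 14 + 9, so 65 mod 14 = 9
  (-65) mod 14 = (-9) mod 14 = 14 - 9 = 5
Mesh after 65 steps: gear-0 tooth 5 meets gear-1 tooth 5

Answer: 5 5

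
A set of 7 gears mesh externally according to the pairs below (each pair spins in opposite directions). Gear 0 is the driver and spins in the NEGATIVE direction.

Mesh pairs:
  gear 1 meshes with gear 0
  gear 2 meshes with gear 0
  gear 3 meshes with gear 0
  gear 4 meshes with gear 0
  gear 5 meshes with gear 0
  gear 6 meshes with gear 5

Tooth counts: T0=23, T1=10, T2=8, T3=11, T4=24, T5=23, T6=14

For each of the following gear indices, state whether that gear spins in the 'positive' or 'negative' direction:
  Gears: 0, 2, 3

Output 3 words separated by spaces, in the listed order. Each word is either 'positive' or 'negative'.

Gear 0 (driver): negative (depth 0)
  gear 1: meshes with gear 0 -> depth 1 -> positive (opposite of gear 0)
  gear 2: meshes with gear 0 -> depth 1 -> positive (opposite of gear 0)
  gear 3: meshes with gear 0 -> depth 1 -> positive (opposite of gear 0)
  gear 4: meshes with gear 0 -> depth 1 -> positive (opposite of gear 0)
  gear 5: meshes with gear 0 -> depth 1 -> positive (opposite of gear 0)
  gear 6: meshes with gear 5 -> depth 2 -> negative (opposite of gear 5)
Queried indices 0, 2, 3 -> negative, positive, positive

Answer: negative positive positive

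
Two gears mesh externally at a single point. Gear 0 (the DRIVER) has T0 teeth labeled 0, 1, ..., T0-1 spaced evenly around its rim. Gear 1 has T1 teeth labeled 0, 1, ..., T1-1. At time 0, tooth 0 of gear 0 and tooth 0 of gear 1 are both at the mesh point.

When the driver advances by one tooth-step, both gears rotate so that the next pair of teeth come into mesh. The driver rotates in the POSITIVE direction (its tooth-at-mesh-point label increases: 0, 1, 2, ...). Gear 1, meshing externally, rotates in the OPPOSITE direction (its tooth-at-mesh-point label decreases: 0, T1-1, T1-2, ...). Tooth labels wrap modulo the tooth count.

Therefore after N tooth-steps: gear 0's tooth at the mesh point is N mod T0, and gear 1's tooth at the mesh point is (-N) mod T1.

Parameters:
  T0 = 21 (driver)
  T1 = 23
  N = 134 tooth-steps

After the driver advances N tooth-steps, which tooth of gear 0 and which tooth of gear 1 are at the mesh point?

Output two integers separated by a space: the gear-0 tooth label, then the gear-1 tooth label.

Gear 0 (driver, T0=21): tooth at mesh = N mod T0
  134 = 6 * 21 + 8, so 134 mod 21 = 8
  gear 0 tooth = 8
Gear 1 (driven, T1=23): tooth at mesh = (-N) mod T1
  134 = 5 * 23 + 19, so 134 mod 23 = 19
  (-134) mod 23 = (-19) mod 23 = 23 - 19 = 4
Mesh after 134 steps: gear-0 tooth 8 meets gear-1 tooth 4

Answer: 8 4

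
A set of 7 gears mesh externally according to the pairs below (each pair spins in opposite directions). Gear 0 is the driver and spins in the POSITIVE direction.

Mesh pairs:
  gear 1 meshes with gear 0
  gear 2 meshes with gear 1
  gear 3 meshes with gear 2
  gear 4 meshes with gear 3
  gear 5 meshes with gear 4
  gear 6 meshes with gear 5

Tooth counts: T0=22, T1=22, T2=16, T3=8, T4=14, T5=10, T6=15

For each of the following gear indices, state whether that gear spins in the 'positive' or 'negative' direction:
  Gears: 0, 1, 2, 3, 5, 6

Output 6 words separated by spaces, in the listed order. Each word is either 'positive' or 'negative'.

Gear 0 (driver): positive (depth 0)
  gear 1: meshes with gear 0 -> depth 1 -> negative (opposite of gear 0)
  gear 2: meshes with gear 1 -> depth 2 -> positive (opposite of gear 1)
  gear 3: meshes with gear 2 -> depth 3 -> negative (opposite of gear 2)
  gear 4: meshes with gear 3 -> depth 4 -> positive (opposite of gear 3)
  gear 5: meshes with gear 4 -> depth 5 -> negative (opposite of gear 4)
  gear 6: meshes with gear 5 -> depth 6 -> positive (opposite of gear 5)
Queried indices 0, 1, 2, 3, 5, 6 -> positive, negative, positive, negative, negative, positive

Answer: positive negative positive negative negative positive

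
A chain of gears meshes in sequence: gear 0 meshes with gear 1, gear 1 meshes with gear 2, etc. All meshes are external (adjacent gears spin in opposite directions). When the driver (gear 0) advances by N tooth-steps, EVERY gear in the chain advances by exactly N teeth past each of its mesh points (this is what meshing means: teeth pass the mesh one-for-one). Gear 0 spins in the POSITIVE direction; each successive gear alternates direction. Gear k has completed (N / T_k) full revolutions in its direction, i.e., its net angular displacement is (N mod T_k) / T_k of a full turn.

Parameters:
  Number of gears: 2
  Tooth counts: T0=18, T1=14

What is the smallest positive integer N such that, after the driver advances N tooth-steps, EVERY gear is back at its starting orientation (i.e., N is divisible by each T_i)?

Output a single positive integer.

Gear k returns to start when N is a multiple of T_k.
All gears at start simultaneously when N is a common multiple of [18, 14]; the smallest such N is lcm(18, 14).
Start: lcm = T0 = 18
Fold in T1=14: gcd(18, 14) = 2; lcm(18, 14) = 18 * 14 / 2 = 252 / 2 = 126
Full cycle length = 126

Answer: 126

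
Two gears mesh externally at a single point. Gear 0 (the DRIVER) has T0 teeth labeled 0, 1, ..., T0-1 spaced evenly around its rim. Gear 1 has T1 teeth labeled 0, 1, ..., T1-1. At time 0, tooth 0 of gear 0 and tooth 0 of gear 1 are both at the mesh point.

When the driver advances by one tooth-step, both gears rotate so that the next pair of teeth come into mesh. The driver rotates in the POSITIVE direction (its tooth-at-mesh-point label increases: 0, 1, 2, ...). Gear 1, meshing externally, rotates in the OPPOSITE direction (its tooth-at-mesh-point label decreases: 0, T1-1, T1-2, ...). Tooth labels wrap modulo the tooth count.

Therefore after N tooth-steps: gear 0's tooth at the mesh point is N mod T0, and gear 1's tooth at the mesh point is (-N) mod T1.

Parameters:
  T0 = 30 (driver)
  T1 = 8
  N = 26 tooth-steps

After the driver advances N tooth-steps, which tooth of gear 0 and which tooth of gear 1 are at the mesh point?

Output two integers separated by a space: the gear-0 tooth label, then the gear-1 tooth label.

Answer: 26 6

Derivation:
Gear 0 (driver, T0=30): tooth at mesh = N mod T0
  26 = 0 * 30 + 26, so 26 mod 30 = 26
  gear 0 tooth = 26
Gear 1 (driven, T1=8): tooth at mesh = (-N) mod T1
  26 = 3 * 8 + 2, so 26 mod 8 = 2
  (-26) mod 8 = (-2) mod 8 = 8 - 2 = 6
Mesh after 26 steps: gear-0 tooth 26 meets gear-1 tooth 6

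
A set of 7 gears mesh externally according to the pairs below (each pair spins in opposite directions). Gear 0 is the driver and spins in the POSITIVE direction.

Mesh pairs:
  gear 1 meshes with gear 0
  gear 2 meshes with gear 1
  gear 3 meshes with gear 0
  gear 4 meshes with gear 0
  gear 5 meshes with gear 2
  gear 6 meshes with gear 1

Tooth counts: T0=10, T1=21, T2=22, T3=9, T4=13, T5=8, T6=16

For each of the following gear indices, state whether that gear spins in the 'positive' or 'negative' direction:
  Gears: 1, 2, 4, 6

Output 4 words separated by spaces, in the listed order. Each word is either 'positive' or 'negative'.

Answer: negative positive negative positive

Derivation:
Gear 0 (driver): positive (depth 0)
  gear 1: meshes with gear 0 -> depth 1 -> negative (opposite of gear 0)
  gear 2: meshes with gear 1 -> depth 2 -> positive (opposite of gear 1)
  gear 3: meshes with gear 0 -> depth 1 -> negative (opposite of gear 0)
  gear 4: meshes with gear 0 -> depth 1 -> negative (opposite of gear 0)
  gear 5: meshes with gear 2 -> depth 3 -> negative (opposite of gear 2)
  gear 6: meshes with gear 1 -> depth 2 -> positive (opposite of gear 1)
Queried indices 1, 2, 4, 6 -> negative, positive, negative, positive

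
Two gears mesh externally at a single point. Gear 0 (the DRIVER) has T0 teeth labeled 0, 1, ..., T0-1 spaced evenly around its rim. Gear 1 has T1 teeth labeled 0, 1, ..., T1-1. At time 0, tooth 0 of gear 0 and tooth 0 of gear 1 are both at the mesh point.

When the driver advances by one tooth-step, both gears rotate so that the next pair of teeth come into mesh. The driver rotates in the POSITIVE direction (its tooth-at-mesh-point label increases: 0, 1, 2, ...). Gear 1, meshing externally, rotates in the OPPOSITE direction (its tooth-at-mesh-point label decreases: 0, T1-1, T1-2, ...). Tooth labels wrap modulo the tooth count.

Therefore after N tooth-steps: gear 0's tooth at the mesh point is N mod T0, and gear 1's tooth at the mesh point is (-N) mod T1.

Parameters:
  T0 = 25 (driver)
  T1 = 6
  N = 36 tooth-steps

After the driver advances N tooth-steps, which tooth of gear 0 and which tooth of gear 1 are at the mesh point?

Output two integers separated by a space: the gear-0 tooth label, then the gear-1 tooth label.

Gear 0 (driver, T0=25): tooth at mesh = N mod T0
  36 = 1 * 25 + 11, so 36 mod 25 = 11
  gear 0 tooth = 11
Gear 1 (driven, T1=6): tooth at mesh = (-N) mod T1
  36 = 6 * 6 + 0, so 36 mod 6 = 0
  (-36) mod 6 = 0
Mesh after 36 steps: gear-0 tooth 11 meets gear-1 tooth 0

Answer: 11 0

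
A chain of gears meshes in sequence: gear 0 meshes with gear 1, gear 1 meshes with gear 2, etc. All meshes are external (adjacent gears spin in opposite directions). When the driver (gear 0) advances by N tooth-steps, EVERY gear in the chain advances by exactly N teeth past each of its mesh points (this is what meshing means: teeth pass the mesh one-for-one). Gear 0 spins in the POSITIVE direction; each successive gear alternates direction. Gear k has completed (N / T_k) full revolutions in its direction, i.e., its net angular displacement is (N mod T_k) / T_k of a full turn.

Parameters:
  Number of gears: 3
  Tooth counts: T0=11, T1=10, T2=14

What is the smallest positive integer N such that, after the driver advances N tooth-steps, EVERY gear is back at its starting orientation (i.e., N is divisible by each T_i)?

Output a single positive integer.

Answer: 770

Derivation:
Gear k returns to start when N is a multiple of T_k.
All gears at start simultaneously when N is a common multiple of [11, 10, 14]; the smallest such N is lcm(11, 10, 14).
Start: lcm = T0 = 11
Fold in T1=10: gcd(11, 10) = 1; lcm(11, 10) = 11 * 10 / 1 = 110 / 1 = 110
Fold in T2=14: gcd(110, 14) = 2; lcm(110, 14) = 110 * 14 / 2 = 1540 / 2 = 770
Full cycle length = 770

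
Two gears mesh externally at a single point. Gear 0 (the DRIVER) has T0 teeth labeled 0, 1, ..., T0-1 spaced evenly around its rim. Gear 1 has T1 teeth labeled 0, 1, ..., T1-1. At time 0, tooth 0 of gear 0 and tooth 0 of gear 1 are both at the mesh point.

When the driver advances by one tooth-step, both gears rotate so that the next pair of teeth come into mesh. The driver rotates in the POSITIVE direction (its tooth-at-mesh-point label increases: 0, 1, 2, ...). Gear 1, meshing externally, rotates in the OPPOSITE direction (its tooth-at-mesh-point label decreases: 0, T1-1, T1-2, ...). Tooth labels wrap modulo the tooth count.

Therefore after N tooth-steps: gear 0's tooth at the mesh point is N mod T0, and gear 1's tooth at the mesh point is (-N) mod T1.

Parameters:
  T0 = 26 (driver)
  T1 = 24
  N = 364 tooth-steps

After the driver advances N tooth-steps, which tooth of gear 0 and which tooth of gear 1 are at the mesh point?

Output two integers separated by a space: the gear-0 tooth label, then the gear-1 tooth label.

Answer: 0 20

Derivation:
Gear 0 (driver, T0=26): tooth at mesh = N mod T0
  364 = 14 * 26 + 0, so 364 mod 26 = 0
  gear 0 tooth = 0
Gear 1 (driven, T1=24): tooth at mesh = (-N) mod T1
  364 = 15 * 24 + 4, so 364 mod 24 = 4
  (-364) mod 24 = (-4) mod 24 = 24 - 4 = 20
Mesh after 364 steps: gear-0 tooth 0 meets gear-1 tooth 20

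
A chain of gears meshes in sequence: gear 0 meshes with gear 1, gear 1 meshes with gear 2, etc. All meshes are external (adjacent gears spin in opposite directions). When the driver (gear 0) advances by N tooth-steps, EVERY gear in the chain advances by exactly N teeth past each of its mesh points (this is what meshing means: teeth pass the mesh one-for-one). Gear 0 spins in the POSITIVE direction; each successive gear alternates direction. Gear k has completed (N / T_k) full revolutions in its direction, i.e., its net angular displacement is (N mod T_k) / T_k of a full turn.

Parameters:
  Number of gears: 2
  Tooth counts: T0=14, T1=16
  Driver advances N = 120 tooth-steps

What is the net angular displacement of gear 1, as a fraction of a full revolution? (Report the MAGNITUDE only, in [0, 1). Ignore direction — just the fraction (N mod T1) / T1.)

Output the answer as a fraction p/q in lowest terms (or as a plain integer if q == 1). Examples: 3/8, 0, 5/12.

Answer: 1/2

Derivation:
Chain of 2 gears, tooth counts: [14, 16]
  gear 0: T0=14, direction=positive, advance = 120 mod 14 = 8 teeth = 8/14 turn
  gear 1: T1=16, direction=negative, advance = 120 mod 16 = 8 teeth = 8/16 turn
Gear 1: 120 mod 16 = 8
Fraction = 8 / 16 = 1/2 (gcd(8,16)=8) = 1/2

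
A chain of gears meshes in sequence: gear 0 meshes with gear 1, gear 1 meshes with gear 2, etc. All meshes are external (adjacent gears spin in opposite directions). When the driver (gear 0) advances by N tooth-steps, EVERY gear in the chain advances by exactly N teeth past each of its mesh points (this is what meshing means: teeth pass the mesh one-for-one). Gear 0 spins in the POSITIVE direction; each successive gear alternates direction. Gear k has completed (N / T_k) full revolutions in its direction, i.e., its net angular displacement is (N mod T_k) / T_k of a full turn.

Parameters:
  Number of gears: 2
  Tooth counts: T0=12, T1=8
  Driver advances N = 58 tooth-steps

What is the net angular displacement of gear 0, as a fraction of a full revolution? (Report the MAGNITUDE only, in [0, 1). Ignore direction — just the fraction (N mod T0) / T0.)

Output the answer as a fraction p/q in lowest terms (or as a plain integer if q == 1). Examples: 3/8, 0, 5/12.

Chain of 2 gears, tooth counts: [12, 8]
  gear 0: T0=12, direction=positive, advance = 58 mod 12 = 10 teeth = 10/12 turn
  gear 1: T1=8, direction=negative, advance = 58 mod 8 = 2 teeth = 2/8 turn
Gear 0: 58 mod 12 = 10
Fraction = 10 / 12 = 5/6 (gcd(10,12)=2) = 5/6

Answer: 5/6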